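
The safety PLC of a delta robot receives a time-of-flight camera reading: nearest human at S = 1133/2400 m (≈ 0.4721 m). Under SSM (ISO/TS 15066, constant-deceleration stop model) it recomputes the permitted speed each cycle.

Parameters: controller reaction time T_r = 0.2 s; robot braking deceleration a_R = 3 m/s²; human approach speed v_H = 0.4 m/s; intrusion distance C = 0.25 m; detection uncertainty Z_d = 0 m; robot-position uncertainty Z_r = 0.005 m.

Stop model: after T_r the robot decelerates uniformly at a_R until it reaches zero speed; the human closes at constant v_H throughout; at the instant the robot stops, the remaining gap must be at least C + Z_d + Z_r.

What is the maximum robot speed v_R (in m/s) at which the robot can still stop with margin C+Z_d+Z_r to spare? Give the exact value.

v_R_max = 7/20 m/s = 0.3500 m/s

quadratic (1/6)·v² + (1/3)·v + (-329/2400) = 0
  disc = (1/3)² − 4·(1/6)·(-329/2400) = 81/400 ; √disc = 9/20
  v_R = (−(1/3) + 9/20) / (2·(1/6)) = 7/20 m/s
check:
braking lasts T_s = (7/20)/3 = 0.1167 s
robot in T_r: 0.3500·0.2000 = 0.0700 m
robot under decel: 0.3500²/(2·3.0000) = 0.0204 m
human closes 0.4000·0.3167 = 0.1267 m
margins: 0.2500+0.0000+0.0050 = 0.2550 m
sum ≈ 0.0700+0.0204+0.1267+0.2550 ≈ 0.4721 m = S ✓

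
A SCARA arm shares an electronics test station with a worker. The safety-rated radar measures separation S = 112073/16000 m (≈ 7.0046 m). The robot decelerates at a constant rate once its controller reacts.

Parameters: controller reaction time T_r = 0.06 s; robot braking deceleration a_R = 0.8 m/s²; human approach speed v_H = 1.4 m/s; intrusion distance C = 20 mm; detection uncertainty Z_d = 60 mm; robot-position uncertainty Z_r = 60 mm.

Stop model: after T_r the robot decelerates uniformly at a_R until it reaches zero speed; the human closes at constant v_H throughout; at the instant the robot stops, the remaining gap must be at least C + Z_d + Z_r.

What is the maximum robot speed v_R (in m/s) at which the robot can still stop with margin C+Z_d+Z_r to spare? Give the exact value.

v_R_max = 43/20 m/s = 2.1500 m/s

collect terms ⇒ (5/8)·v_R² + (181/100)·v_R + (-108489/16000) = 0
  disc = (181/100)² − 4·(5/8)·(-108489/16000) = 3236401/160000 ; √disc = 1799/400
  v_R = (−(181/100) + 1799/400) / (2·(5/8)) = 43/20 m/s
check:
stop time T_s = (43/20)/(4/5) = 2.6875 s
reaction-phase robot travel = 2.1500·0.0600 = 0.1290 m
braking distance = 2.1500²/(2·0.8000) = 2.8891 m
person approaches 1.4000·(0.0600+2.6875) = 3.8465 m
C+Z_d+Z_r = 0.0200+0.0600+0.0600 = 0.1400 m
sum ≈ 0.1290+2.8891+3.8465+0.1400 ≈ 7.0046 m = S ✓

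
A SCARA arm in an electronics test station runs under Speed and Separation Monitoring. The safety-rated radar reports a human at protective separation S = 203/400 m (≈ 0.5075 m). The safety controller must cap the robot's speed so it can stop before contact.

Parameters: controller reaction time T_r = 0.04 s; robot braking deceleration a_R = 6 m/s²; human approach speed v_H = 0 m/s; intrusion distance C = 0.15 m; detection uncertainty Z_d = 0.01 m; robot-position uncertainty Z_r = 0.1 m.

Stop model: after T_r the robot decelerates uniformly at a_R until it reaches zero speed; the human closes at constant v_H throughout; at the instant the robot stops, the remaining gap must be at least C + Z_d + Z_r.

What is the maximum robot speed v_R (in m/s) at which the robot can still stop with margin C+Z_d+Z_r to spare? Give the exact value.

v_R_max = 3/2 m/s = 1.5000 m/s

collect terms ⇒ (1/12)·v_R² + (1/25)·v_R + (-99/400) = 0
  disc = (1/25)² − 4·(1/12)·(-99/400) = 841/10000 ; √disc = 29/100
  v_R = (−(1/25) + 29/100) / (2·(1/12)) = 3/2 m/s
check:
T_s = v_R/a_R = (3/2)/6 = 0.2500 s
robot in T_r: 1.5000·0.0400 = 0.0600 m
robot covers 1.5000·0.2500 − ½·6.0000·0.2500² = 0.1875 m while stopping
human closes 0.0000·0.2900 = 0.0000 m
C+Z_d+Z_r = 0.1500+0.0100+0.1000 = 0.2600 m
sum ≈ 0.0600+0.1875+0.0000+0.2600 ≈ 0.5075 m = S ✓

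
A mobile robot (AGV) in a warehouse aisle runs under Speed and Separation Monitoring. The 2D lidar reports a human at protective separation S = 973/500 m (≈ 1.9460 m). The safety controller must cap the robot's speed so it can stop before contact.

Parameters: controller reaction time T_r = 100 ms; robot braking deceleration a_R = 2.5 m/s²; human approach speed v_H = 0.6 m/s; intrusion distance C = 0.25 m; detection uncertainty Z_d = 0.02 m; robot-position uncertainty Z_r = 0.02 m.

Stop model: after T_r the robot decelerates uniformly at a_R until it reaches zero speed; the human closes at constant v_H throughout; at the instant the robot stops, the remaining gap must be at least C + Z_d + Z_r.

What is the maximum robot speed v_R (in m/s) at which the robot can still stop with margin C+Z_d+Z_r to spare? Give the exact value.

v_R_max = 21/10 m/s = 2.1000 m/s

at the boundary: (1/5)·v² + (17/50)·v + (-399/250) = 0
  disc = (17/50)² − 4·(1/5)·(-399/250) = 3481/2500 ; √disc = 59/50
  v_R = (−(17/50) + 59/50) / (2·(1/5)) = 21/10 m/s
check:
braking lasts T_s = (21/10)/(5/2) = 0.8400 s
robot covers v_R·T_r = 2.1000·0.1000 = 0.2100 m before braking
robot covers 2.1000·0.8400 − ½·2.5000·0.8400² = 0.8820 m while stopping
person approaches 0.6000·(0.1000+0.8400) = 0.5640 m
margins: 0.2500+0.0200+0.0200 = 0.2900 m
sum ≈ 0.2100+0.8820+0.5640+0.2900 ≈ 1.9460 m = S ✓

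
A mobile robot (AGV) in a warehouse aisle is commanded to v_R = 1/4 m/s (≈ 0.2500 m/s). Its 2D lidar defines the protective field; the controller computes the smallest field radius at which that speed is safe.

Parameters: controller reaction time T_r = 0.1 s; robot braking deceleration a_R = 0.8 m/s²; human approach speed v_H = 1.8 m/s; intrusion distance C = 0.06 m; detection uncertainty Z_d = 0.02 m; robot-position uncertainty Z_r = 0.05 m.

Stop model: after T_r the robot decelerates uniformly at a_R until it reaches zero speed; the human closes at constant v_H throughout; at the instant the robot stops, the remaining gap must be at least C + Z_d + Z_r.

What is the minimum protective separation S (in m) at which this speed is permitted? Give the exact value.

braking lasts T_s = (1/4)/(4/5) = 0.3125 s
reaction-phase robot travel = 0.2500·0.1000 = 0.0250 m
robot under decel: 0.2500²/(2·0.8000) = 0.0391 m
human closes 1.8000·0.4125 = 0.7425 m
margins: 0.0600+0.0200+0.0500 = 0.1300 m
S_min ≈ 0.0250+0.0391+0.7425+0.1300  ⇒  S_min = 2997/3200 m

S_min = 2997/3200 m = 0.9366 m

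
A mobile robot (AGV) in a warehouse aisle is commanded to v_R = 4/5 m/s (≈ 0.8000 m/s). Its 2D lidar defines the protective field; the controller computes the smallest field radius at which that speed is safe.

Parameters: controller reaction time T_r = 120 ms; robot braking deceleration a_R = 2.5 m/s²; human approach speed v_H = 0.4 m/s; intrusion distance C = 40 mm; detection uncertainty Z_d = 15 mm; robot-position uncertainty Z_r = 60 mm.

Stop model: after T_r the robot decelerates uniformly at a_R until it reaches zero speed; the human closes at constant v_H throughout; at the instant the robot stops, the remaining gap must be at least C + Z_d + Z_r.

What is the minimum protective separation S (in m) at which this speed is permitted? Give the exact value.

S_min = 103/200 m = 0.5150 m

stop time T_s = (4/5)/(5/2) = 0.3200 s
robot in T_r: 0.8000·0.1200 = 0.0960 m
robot covers 0.8000·0.3200 − ½·2.5000·0.3200² = 0.1280 m while stopping
human over T_r+T_s: 0.4000·(0.1200+0.3200) = 0.1760 m
residual clearance needed = 0.0400+0.0150+0.0600 = 0.1150 m
S_min ≈ 0.0960+0.1280+0.1760+0.1150  ⇒  S_min = 103/200 m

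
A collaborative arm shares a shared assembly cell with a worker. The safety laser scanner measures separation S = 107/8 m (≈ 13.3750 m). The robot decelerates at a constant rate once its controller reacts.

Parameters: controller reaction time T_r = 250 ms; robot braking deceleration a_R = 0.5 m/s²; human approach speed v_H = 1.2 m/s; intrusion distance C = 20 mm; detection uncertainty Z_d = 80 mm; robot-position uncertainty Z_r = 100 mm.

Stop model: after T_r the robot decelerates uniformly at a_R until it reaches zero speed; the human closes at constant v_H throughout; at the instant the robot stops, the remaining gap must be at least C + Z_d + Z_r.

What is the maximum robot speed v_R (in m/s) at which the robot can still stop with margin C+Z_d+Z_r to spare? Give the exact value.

collect terms ⇒ (1)·v_R² + (53/20)·v_R + (-103/8) = 0
  disc = (53/20)² − 4·(1)·(-103/8) = 23409/400 ; √disc = 153/20
  v_R = (−(53/20) + 153/20) / (2·(1)) = 5/2 m/s
check:
braking lasts T_s = (5/2)/(1/2) = 5.0000 s
reaction-phase robot travel = 2.5000·0.2500 = 0.6250 m
braking distance = 2.5000²/(2·0.5000) = 6.2500 m
person approaches 1.2000·(0.2500+5.0000) = 6.3000 m
C+Z_d+Z_r = 0.0200+0.0800+0.1000 = 0.2000 m
sum ≈ 0.6250+6.2500+6.3000+0.2000 ≈ 13.3750 m = S ✓

v_R_max = 5/2 m/s = 2.5000 m/s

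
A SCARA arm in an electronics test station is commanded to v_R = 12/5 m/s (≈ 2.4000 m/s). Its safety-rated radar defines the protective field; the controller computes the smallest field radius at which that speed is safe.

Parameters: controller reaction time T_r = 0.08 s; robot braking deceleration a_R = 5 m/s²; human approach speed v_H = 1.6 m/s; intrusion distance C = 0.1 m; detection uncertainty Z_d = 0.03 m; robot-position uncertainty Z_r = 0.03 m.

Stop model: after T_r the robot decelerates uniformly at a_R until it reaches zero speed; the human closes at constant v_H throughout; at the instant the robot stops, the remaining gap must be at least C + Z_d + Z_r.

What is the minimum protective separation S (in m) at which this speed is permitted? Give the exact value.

S_min = 228/125 m = 1.8240 m

T_s = v_R/a_R = (12/5)/5 = 0.4800 s
reaction-phase robot travel = 2.4000·0.0800 = 0.1920 m
robot covers 2.4000·0.4800 − ½·5.0000·0.4800² = 0.5760 m while stopping
human closes 1.6000·0.5600 = 0.8960 m
C+Z_d+Z_r = 0.1000+0.0300+0.0300 = 0.1600 m
S_min ≈ 0.1920+0.5760+0.8960+0.1600  ⇒  S_min = 228/125 m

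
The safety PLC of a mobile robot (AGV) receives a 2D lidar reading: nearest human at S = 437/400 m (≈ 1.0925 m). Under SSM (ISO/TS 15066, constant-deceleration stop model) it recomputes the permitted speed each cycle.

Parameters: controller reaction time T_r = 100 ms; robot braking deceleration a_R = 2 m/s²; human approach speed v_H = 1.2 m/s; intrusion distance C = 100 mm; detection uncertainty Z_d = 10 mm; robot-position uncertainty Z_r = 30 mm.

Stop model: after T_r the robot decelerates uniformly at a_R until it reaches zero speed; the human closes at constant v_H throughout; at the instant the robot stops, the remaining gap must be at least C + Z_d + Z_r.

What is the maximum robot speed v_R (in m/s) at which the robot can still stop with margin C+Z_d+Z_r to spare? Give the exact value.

v_R_max = 9/10 m/s = 0.9000 m/s

at the boundary: (1/4)·v² + (7/10)·v + (-333/400) = 0
  disc = (7/10)² − 4·(1/4)·(-333/400) = 529/400 ; √disc = 23/20
  v_R = (−(7/10) + 23/20) / (2·(1/4)) = 9/10 m/s
check:
braking lasts T_s = (9/10)/2 = 0.4500 s
robot covers v_R·T_r = 0.9000·0.1000 = 0.0900 m before braking
robot covers 0.9000·0.4500 − ½·2.0000·0.4500² = 0.2025 m while stopping
human closes 1.2000·0.5500 = 0.6600 m
margins: 0.1000+0.0100+0.0300 = 0.1400 m
sum ≈ 0.0900+0.2025+0.6600+0.1400 ≈ 1.0925 m = S ✓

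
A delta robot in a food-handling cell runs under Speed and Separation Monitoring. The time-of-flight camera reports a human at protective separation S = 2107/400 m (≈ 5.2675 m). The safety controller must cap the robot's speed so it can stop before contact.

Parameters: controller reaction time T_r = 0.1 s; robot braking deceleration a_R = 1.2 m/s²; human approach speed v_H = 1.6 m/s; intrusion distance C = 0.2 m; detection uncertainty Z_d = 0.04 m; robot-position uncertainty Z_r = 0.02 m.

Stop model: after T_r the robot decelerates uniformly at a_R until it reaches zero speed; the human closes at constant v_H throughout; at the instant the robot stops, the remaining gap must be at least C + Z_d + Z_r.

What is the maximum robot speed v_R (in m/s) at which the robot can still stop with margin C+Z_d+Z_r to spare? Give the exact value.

v_R_max = 21/10 m/s = 2.1000 m/s

collect terms ⇒ (5/12)·v_R² + (43/30)·v_R + (-1939/400) = 0
  disc = (43/30)² − 4·(5/12)·(-1939/400) = 36481/3600 ; √disc = 191/60
  v_R = (−(43/30) + 191/60) / (2·(5/12)) = 21/10 m/s
check:
braking lasts T_s = (21/10)/(6/5) = 1.7500 s
robot covers v_R·T_r = 2.1000·0.1000 = 0.2100 m before braking
robot covers 2.1000·1.7500 − ½·1.2000·1.7500² = 1.8375 m while stopping
human over T_r+T_s: 1.6000·(0.1000+1.7500) = 2.9600 m
residual clearance needed = 0.2000+0.0400+0.0200 = 0.2600 m
sum ≈ 0.2100+1.8375+2.9600+0.2600 ≈ 5.2675 m = S ✓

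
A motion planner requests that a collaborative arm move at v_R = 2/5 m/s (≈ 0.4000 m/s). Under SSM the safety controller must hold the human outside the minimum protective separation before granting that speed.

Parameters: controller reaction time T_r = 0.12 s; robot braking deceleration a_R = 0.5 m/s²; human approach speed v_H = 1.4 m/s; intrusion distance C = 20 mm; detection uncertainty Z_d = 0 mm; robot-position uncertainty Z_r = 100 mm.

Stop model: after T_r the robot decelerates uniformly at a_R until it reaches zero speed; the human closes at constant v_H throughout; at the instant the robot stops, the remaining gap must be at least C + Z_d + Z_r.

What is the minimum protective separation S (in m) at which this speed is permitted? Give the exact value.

T_s = v_R/a_R = (2/5)/(1/2) = 0.8000 s
robot in T_r: 0.4000·0.1200 = 0.0480 m
braking distance = 0.4000²/(2·0.5000) = 0.1600 m
human over T_r+T_s: 1.4000·(0.1200+0.8000) = 1.2880 m
C+Z_d+Z_r = 0.0200+0.0000+0.1000 = 0.1200 m
S_min ≈ 0.0480+0.1600+1.2880+0.1200  ⇒  S_min = 202/125 m

S_min = 202/125 m = 1.6160 m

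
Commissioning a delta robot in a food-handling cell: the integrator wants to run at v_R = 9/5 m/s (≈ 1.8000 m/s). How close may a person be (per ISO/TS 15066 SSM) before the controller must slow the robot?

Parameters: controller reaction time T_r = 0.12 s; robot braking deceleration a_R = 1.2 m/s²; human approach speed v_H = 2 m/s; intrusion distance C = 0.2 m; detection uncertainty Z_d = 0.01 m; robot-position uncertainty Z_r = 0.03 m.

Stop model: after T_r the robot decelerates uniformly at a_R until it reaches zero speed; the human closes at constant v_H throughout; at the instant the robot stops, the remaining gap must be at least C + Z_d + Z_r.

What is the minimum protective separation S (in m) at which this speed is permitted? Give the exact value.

stop time T_s = (9/5)/(6/5) = 1.5000 s
reaction-phase robot travel = 1.8000·0.1200 = 0.2160 m
robot under decel: 1.8000²/(2·1.2000) = 1.3500 m
person approaches 2.0000·(0.1200+1.5000) = 3.2400 m
margins: 0.2000+0.0100+0.0300 = 0.2400 m
S_min ≈ 0.2160+1.3500+3.2400+0.2400  ⇒  S_min = 2523/500 m

S_min = 2523/500 m = 5.0460 m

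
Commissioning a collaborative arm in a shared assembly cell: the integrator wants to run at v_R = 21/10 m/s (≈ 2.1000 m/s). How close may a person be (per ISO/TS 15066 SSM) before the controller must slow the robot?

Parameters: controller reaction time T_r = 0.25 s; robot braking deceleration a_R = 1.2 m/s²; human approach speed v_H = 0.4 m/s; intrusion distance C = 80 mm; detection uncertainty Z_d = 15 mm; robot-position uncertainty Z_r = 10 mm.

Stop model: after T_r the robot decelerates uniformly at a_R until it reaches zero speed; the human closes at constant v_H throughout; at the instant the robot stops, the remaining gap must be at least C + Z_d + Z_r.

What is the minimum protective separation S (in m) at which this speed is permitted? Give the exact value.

S_min = 1307/400 m = 3.2675 m

stop time T_s = (21/10)/(6/5) = 1.7500 s
robot in T_r: 2.1000·0.2500 = 0.5250 m
robot under decel: 2.1000²/(2·1.2000) = 1.8375 m
human over T_r+T_s: 0.4000·(0.2500+1.7500) = 0.8000 m
margins: 0.0800+0.0150+0.0100 = 0.1050 m
S_min ≈ 0.5250+1.8375+0.8000+0.1050  ⇒  S_min = 1307/400 m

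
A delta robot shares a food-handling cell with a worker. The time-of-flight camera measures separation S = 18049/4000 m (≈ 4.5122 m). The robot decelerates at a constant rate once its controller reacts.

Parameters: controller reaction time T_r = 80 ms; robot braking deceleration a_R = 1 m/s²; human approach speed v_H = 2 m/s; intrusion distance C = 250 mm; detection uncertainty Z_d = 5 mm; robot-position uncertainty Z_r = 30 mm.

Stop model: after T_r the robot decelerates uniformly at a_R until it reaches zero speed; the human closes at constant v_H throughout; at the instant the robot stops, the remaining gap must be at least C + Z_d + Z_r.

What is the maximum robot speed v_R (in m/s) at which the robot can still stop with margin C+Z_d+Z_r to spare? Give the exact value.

v_R_max = 29/20 m/s = 1.4500 m/s

collect terms ⇒ (1/2)·v_R² + (52/25)·v_R + (-16269/4000) = 0
  disc = (52/25)² − 4·(1/2)·(-16269/4000) = 124609/10000 ; √disc = 353/100
  v_R = (−(52/25) + 353/100) / (2·(1/2)) = 29/20 m/s
check:
braking lasts T_s = (29/20)/1 = 1.4500 s
robot covers v_R·T_r = 1.4500·0.0800 = 0.1160 m before braking
braking distance = 1.4500²/(2·1.0000) = 1.0513 m
human over T_r+T_s: 2.0000·(0.0800+1.4500) = 3.0600 m
margins: 0.2500+0.0050+0.0300 = 0.2850 m
sum ≈ 0.1160+1.0513+3.0600+0.2850 ≈ 4.5122 m = S ✓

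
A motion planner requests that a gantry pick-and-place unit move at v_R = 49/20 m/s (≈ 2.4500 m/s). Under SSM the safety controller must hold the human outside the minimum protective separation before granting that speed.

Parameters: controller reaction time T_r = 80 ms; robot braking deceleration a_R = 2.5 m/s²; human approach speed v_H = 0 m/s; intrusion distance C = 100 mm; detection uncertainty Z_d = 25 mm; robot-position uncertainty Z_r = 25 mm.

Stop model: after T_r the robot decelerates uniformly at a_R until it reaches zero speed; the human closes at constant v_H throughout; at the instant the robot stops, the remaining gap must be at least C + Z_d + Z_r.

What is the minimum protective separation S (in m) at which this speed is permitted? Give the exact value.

S_min = 3093/2000 m = 1.5465 m

braking lasts T_s = (49/20)/(5/2) = 0.9800 s
robot covers v_R·T_r = 2.4500·0.0800 = 0.1960 m before braking
robot under decel: 2.4500²/(2·2.5000) = 1.2005 m
human closes 0.0000·1.0600 = 0.0000 m
C+Z_d+Z_r = 0.1000+0.0250+0.0250 = 0.1500 m
S_min ≈ 0.1960+1.2005+0.0000+0.1500  ⇒  S_min = 3093/2000 m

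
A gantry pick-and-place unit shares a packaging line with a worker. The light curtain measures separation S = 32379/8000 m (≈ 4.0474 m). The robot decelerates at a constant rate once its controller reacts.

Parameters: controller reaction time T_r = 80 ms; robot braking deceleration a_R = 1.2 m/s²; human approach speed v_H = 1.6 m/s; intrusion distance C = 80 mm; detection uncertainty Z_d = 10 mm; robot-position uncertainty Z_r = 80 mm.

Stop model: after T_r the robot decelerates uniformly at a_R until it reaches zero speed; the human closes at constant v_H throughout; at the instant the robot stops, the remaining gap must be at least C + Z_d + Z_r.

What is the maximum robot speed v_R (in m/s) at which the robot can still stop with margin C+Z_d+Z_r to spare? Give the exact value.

at the boundary: (5/12)·v² + (106/75)·v + (-5999/1600) = 0
  disc = (106/75)² − 4·(5/12)·(-5999/1600) = 2968729/360000 ; √disc = 1723/600
  v_R = (−(106/75) + 1723/600) / (2·(5/12)) = 7/4 m/s
check:
stop time T_s = (7/4)/(6/5) = 1.4583 s
reaction-phase robot travel = 1.7500·0.0800 = 0.1400 m
braking distance = 1.7500²/(2·1.2000) = 1.2760 m
human closes 1.6000·1.5383 = 2.4613 m
residual clearance needed = 0.0800+0.0100+0.0800 = 0.1700 m
sum ≈ 0.1400+1.2760+2.4613+0.1700 ≈ 4.0474 m = S ✓

v_R_max = 7/4 m/s = 1.7500 m/s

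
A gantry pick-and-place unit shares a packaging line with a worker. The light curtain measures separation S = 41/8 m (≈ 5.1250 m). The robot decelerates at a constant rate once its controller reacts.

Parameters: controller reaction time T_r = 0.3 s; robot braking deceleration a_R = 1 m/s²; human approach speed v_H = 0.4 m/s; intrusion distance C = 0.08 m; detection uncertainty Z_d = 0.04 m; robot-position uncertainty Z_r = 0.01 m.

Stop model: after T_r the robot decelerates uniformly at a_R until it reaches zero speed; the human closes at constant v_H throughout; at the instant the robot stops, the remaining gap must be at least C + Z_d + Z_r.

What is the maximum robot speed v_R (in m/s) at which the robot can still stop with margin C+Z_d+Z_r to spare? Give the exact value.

v_R_max = 5/2 m/s = 2.5000 m/s

at the boundary: (1/2)·v² + (7/10)·v + (-39/8) = 0
  disc = (7/10)² − 4·(1/2)·(-39/8) = 256/25 ; √disc = 16/5
  v_R = (−(7/10) + 16/5) / (2·(1/2)) = 5/2 m/s
check:
stop time T_s = (5/2)/1 = 2.5000 s
reaction-phase robot travel = 2.5000·0.3000 = 0.7500 m
braking distance = 2.5000²/(2·1.0000) = 3.1250 m
human over T_r+T_s: 0.4000·(0.3000+2.5000) = 1.1200 m
residual clearance needed = 0.0800+0.0400+0.0100 = 0.1300 m
sum ≈ 0.7500+3.1250+1.1200+0.1300 ≈ 5.1250 m = S ✓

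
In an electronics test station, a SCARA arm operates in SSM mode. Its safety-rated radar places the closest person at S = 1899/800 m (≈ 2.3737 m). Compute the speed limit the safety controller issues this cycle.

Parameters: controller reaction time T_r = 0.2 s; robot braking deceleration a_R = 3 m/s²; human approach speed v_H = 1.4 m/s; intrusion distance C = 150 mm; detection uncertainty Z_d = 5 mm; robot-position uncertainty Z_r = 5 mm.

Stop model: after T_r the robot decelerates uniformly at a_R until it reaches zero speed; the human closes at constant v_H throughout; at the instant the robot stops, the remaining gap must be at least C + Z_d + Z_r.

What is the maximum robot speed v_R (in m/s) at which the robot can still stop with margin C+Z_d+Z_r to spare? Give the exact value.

quadratic (1/6)·v² + (2/3)·v + (-1547/800) = 0
  disc = (2/3)² − 4·(1/6)·(-1547/800) = 6241/3600 ; √disc = 79/60
  v_R = (−(2/3) + 79/60) / (2·(1/6)) = 39/20 m/s
check:
stop time T_s = (39/20)/3 = 0.6500 s
robot covers v_R·T_r = 1.9500·0.2000 = 0.3900 m before braking
braking distance = 1.9500²/(2·3.0000) = 0.6338 m
human closes 1.4000·0.8500 = 1.1900 m
C+Z_d+Z_r = 0.1500+0.0050+0.0050 = 0.1600 m
sum ≈ 0.3900+0.6338+1.1900+0.1600 ≈ 2.3737 m = S ✓

v_R_max = 39/20 m/s = 1.9500 m/s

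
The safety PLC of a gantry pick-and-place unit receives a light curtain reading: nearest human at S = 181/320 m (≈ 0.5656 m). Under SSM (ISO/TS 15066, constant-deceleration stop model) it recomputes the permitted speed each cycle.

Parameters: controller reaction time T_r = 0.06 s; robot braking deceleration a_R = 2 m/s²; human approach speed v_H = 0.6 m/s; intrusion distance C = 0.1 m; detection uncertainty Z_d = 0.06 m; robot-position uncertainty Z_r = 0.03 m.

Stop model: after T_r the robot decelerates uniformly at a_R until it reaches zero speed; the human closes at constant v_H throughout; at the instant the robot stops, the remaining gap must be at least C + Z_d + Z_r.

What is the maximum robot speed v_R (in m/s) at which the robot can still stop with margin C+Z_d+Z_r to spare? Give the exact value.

quadratic (1/4)·v² + (9/25)·v + (-2717/8000) = 0
  disc = (9/25)² − 4·(1/4)·(-2717/8000) = 18769/40000 ; √disc = 137/200
  v_R = (−(9/25) + 137/200) / (2·(1/4)) = 13/20 m/s
check:
stop time T_s = (13/20)/2 = 0.3250 s
robot covers v_R·T_r = 0.6500·0.0600 = 0.0390 m before braking
robot under decel: 0.6500²/(2·2.0000) = 0.1056 m
human over T_r+T_s: 0.6000·(0.0600+0.3250) = 0.2310 m
C+Z_d+Z_r = 0.1000+0.0600+0.0300 = 0.1900 m
sum ≈ 0.0390+0.1056+0.2310+0.1900 ≈ 0.5656 m = S ✓

v_R_max = 13/20 m/s = 0.6500 m/s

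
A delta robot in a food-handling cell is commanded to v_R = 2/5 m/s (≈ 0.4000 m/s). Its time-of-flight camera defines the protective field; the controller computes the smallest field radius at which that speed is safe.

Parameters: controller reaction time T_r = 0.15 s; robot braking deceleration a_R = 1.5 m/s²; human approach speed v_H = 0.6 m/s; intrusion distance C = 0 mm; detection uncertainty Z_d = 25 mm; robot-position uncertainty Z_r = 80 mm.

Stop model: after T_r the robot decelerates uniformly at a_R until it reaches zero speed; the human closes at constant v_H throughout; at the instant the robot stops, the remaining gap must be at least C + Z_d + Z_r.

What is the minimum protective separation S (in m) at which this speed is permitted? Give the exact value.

S_min = 281/600 m = 0.4683 m

braking lasts T_s = (2/5)/(3/2) = 0.2667 s
robot covers v_R·T_r = 0.4000·0.1500 = 0.0600 m before braking
robot under decel: 0.4000²/(2·1.5000) = 0.0533 m
person approaches 0.6000·(0.1500+0.2667) = 0.2500 m
margins: 0.0000+0.0250+0.0800 = 0.1050 m
S_min ≈ 0.0600+0.0533+0.2500+0.1050  ⇒  S_min = 281/600 m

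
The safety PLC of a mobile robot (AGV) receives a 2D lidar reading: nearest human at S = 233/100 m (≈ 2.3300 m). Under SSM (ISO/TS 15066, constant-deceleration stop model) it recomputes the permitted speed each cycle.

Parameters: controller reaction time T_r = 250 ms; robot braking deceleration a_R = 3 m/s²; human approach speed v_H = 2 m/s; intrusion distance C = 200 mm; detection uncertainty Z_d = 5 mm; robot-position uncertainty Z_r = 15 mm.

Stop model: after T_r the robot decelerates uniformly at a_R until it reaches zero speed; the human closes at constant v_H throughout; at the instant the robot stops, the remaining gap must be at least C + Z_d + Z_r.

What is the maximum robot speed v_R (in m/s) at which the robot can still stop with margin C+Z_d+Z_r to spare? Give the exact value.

at the boundary: (1/6)·v² + (11/12)·v + (-161/100) = 0
  disc = (11/12)² − 4·(1/6)·(-161/100) = 6889/3600 ; √disc = 83/60
  v_R = (−(11/12) + 83/60) / (2·(1/6)) = 7/5 m/s
check:
braking lasts T_s = (7/5)/3 = 0.4667 s
reaction-phase robot travel = 1.4000·0.2500 = 0.3500 m
robot covers 1.4000·0.4667 − ½·3.0000·0.4667² = 0.3267 m while stopping
human closes 2.0000·0.7167 = 1.4333 m
residual clearance needed = 0.2000+0.0050+0.0150 = 0.2200 m
sum ≈ 0.3500+0.3267+1.4333+0.2200 ≈ 2.3300 m = S ✓

v_R_max = 7/5 m/s = 1.4000 m/s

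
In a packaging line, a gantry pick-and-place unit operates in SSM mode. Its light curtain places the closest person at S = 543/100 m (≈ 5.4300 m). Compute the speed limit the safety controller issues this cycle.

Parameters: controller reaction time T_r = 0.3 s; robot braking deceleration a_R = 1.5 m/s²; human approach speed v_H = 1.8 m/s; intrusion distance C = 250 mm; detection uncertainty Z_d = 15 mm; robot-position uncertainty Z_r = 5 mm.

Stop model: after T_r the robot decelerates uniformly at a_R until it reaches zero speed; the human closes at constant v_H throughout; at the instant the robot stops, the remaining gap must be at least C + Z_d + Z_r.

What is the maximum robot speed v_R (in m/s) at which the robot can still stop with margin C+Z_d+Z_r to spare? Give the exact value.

v_R_max = 21/10 m/s = 2.1000 m/s

collect terms ⇒ (1/3)·v_R² + (3/2)·v_R + (-231/50) = 0
  disc = (3/2)² − 4·(1/3)·(-231/50) = 841/100 ; √disc = 29/10
  v_R = (−(3/2) + 29/10) / (2·(1/3)) = 21/10 m/s
check:
stop time T_s = (21/10)/(3/2) = 1.4000 s
robot covers v_R·T_r = 2.1000·0.3000 = 0.6300 m before braking
robot covers 2.1000·1.4000 − ½·1.5000·1.4000² = 1.4700 m while stopping
person approaches 1.8000·(0.3000+1.4000) = 3.0600 m
C+Z_d+Z_r = 0.2500+0.0150+0.0050 = 0.2700 m
sum ≈ 0.6300+1.4700+3.0600+0.2700 ≈ 5.4300 m = S ✓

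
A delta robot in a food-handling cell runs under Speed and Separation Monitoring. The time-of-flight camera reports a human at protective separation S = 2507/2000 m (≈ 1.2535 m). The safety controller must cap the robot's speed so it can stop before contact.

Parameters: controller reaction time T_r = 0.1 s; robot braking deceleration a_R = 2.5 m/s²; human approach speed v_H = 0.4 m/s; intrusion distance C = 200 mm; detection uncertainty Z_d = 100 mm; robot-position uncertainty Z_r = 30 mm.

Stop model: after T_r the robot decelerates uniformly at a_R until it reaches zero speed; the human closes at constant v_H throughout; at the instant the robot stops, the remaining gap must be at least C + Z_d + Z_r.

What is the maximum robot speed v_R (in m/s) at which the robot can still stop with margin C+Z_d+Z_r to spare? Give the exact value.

quadratic (1/5)·v² + (13/50)·v + (-1767/2000) = 0
  disc = (13/50)² − 4·(1/5)·(-1767/2000) = 484/625 ; √disc = 22/25
  v_R = (−(13/50) + 22/25) / (2·(1/5)) = 31/20 m/s
check:
T_s = v_R/a_R = (31/20)/(5/2) = 0.6200 s
robot in T_r: 1.5500·0.1000 = 0.1550 m
robot under decel: 1.5500²/(2·2.5000) = 0.4805 m
human closes 0.4000·0.7200 = 0.2880 m
C+Z_d+Z_r = 0.2000+0.1000+0.0300 = 0.3300 m
sum ≈ 0.1550+0.4805+0.2880+0.3300 ≈ 1.2535 m = S ✓

v_R_max = 31/20 m/s = 1.5500 m/s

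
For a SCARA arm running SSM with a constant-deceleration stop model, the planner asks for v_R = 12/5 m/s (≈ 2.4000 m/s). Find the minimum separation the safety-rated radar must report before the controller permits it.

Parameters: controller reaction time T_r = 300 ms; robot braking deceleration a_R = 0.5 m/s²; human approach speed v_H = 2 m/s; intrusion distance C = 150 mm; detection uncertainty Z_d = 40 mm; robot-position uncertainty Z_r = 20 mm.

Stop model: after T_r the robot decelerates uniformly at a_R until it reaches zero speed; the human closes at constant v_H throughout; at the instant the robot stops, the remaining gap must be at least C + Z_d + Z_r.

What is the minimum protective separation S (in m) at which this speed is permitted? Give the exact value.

S_min = 1689/100 m = 16.8900 m

T_s = v_R/a_R = (12/5)/(1/2) = 4.8000 s
reaction-phase robot travel = 2.4000·0.3000 = 0.7200 m
robot covers 2.4000·4.8000 − ½·0.5000·4.8000² = 5.7600 m while stopping
human closes 2.0000·5.1000 = 10.2000 m
margins: 0.1500+0.0400+0.0200 = 0.2100 m
S_min ≈ 0.7200+5.7600+10.2000+0.2100  ⇒  S_min = 1689/100 m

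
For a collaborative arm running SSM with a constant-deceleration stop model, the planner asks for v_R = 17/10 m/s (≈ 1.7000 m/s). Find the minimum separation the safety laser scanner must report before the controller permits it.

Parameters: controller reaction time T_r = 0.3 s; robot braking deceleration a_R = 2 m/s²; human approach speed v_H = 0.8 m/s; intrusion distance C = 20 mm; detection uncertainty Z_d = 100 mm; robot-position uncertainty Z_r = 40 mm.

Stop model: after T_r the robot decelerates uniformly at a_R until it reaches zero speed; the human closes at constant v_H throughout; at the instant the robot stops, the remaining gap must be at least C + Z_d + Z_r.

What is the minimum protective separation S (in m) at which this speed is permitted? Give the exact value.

braking lasts T_s = (17/10)/2 = 0.8500 s
reaction-phase robot travel = 1.7000·0.3000 = 0.5100 m
braking distance = 1.7000²/(2·2.0000) = 0.7225 m
human closes 0.8000·1.1500 = 0.9200 m
residual clearance needed = 0.0200+0.1000+0.0400 = 0.1600 m
S_min ≈ 0.5100+0.7225+0.9200+0.1600  ⇒  S_min = 37/16 m

S_min = 37/16 m = 2.3125 m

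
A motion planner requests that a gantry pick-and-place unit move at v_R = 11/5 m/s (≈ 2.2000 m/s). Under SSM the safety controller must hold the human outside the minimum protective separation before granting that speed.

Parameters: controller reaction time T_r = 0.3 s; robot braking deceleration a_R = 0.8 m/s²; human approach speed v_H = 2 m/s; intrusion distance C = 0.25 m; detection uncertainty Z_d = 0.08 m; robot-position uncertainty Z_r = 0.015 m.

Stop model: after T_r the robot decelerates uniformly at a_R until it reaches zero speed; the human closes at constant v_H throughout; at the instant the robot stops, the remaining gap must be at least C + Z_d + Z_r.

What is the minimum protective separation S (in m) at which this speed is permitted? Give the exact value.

S_min = 1013/100 m = 10.1300 m

braking lasts T_s = (11/5)/(4/5) = 2.7500 s
reaction-phase robot travel = 2.2000·0.3000 = 0.6600 m
robot covers 2.2000·2.7500 − ½·0.8000·2.7500² = 3.0250 m while stopping
person approaches 2.0000·(0.3000+2.7500) = 6.1000 m
C+Z_d+Z_r = 0.2500+0.0800+0.0150 = 0.3450 m
S_min ≈ 0.6600+3.0250+6.1000+0.3450  ⇒  S_min = 1013/100 m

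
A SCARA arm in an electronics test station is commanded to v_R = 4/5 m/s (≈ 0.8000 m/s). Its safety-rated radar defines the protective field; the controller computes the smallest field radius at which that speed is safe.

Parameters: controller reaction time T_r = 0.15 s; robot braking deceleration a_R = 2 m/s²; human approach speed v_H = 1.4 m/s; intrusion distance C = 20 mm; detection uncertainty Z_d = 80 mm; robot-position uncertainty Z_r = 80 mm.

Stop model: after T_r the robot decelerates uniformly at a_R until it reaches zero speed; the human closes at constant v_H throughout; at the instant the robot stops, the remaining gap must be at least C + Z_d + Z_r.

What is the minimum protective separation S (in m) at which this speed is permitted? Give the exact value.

S_min = 123/100 m = 1.2300 m

stop time T_s = (4/5)/2 = 0.4000 s
reaction-phase robot travel = 0.8000·0.1500 = 0.1200 m
robot under decel: 0.8000²/(2·2.0000) = 0.1600 m
person approaches 1.4000·(0.1500+0.4000) = 0.7700 m
C+Z_d+Z_r = 0.0200+0.0800+0.0800 = 0.1800 m
S_min ≈ 0.1200+0.1600+0.7700+0.1800  ⇒  S_min = 123/100 m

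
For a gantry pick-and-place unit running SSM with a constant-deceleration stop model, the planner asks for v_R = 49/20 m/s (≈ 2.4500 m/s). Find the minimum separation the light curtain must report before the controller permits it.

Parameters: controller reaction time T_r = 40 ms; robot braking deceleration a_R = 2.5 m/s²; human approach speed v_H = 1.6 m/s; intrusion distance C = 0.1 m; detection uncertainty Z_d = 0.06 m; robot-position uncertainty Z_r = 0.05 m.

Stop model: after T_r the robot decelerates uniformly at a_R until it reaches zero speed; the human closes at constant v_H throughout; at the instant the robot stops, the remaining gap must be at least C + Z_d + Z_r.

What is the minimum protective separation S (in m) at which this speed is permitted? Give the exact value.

braking lasts T_s = (49/20)/(5/2) = 0.9800 s
reaction-phase robot travel = 2.4500·0.0400 = 0.0980 m
braking distance = 2.4500²/(2·2.5000) = 1.2005 m
human over T_r+T_s: 1.6000·(0.0400+0.9800) = 1.6320 m
C+Z_d+Z_r = 0.1000+0.0600+0.0500 = 0.2100 m
S_min ≈ 0.0980+1.2005+1.6320+0.2100  ⇒  S_min = 6281/2000 m

S_min = 6281/2000 m = 3.1405 m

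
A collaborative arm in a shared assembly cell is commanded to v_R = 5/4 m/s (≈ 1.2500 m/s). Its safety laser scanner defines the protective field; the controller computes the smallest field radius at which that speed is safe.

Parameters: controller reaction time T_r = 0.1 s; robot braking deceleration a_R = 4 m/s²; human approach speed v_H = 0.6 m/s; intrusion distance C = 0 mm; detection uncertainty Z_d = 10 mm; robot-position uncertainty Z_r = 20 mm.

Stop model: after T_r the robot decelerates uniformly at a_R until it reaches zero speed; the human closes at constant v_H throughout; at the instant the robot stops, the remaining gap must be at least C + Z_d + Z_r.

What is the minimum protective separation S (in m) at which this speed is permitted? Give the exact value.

S_min = 1913/3200 m = 0.5978 m

braking lasts T_s = (5/4)/4 = 0.3125 s
robot in T_r: 1.2500·0.1000 = 0.1250 m
robot under decel: 1.2500²/(2·4.0000) = 0.1953 m
human closes 0.6000·0.4125 = 0.2475 m
margins: 0.0000+0.0100+0.0200 = 0.0300 m
S_min ≈ 0.1250+0.1953+0.2475+0.0300  ⇒  S_min = 1913/3200 m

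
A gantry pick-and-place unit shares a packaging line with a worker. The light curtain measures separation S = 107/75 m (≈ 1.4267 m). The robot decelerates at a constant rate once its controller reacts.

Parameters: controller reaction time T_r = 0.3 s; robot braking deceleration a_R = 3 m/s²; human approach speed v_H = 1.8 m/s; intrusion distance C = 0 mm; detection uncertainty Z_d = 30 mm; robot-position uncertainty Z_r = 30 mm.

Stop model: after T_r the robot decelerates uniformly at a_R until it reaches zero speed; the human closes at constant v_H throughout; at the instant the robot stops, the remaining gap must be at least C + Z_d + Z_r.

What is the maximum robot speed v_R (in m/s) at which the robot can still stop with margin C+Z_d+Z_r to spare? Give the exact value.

quadratic (1/6)·v² + (9/10)·v + (-62/75) = 0
  disc = (9/10)² − 4·(1/6)·(-62/75) = 49/36 ; √disc = 7/6
  v_R = (−(9/10) + 7/6) / (2·(1/6)) = 4/5 m/s
check:
braking lasts T_s = (4/5)/3 = 0.2667 s
reaction-phase robot travel = 0.8000·0.3000 = 0.2400 m
robot under decel: 0.8000²/(2·3.0000) = 0.1067 m
human closes 1.8000·0.5667 = 1.0200 m
C+Z_d+Z_r = 0.0000+0.0300+0.0300 = 0.0600 m
sum ≈ 0.2400+0.1067+1.0200+0.0600 ≈ 1.4267 m = S ✓

v_R_max = 4/5 m/s = 0.8000 m/s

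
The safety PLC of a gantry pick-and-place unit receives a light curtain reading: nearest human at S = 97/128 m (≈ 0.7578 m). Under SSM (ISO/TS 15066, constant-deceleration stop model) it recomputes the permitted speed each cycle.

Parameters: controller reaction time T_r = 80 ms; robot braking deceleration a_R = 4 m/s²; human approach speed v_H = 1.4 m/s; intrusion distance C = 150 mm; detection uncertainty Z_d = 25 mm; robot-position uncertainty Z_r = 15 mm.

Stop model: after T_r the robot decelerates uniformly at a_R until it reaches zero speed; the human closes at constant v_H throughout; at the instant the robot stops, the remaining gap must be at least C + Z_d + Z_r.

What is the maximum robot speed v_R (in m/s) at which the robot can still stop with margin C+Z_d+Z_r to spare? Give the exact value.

quadratic (1/8)·v² + (43/100)·v + (-7293/16000) = 0
  disc = (43/100)² − 4·(1/8)·(-7293/16000) = 66049/160000 ; √disc = 257/400
  v_R = (−(43/100) + 257/400) / (2·(1/8)) = 17/20 m/s
check:
stop time T_s = (17/20)/4 = 0.2125 s
robot covers v_R·T_r = 0.8500·0.0800 = 0.0680 m before braking
robot covers 0.8500·0.2125 − ½·4.0000·0.2125² = 0.0903 m while stopping
human closes 1.4000·0.2925 = 0.4095 m
residual clearance needed = 0.1500+0.0250+0.0150 = 0.1900 m
sum ≈ 0.0680+0.0903+0.4095+0.1900 ≈ 0.7578 m = S ✓

v_R_max = 17/20 m/s = 0.8500 m/s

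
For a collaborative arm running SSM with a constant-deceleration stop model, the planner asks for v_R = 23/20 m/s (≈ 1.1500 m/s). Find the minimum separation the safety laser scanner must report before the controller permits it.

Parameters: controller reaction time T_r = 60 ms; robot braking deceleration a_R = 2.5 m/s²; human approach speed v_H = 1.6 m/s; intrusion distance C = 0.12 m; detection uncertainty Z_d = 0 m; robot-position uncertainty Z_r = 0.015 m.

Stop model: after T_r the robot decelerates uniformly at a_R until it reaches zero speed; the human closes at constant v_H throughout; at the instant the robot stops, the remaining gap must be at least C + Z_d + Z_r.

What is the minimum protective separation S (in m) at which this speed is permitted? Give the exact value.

S_min = 2601/2000 m = 1.3005 m

T_s = v_R/a_R = (23/20)/(5/2) = 0.4600 s
robot covers v_R·T_r = 1.1500·0.0600 = 0.0690 m before braking
braking distance = 1.1500²/(2·2.5000) = 0.2645 m
person approaches 1.6000·(0.0600+0.4600) = 0.8320 m
margins: 0.1200+0.0000+0.0150 = 0.1350 m
S_min ≈ 0.0690+0.2645+0.8320+0.1350  ⇒  S_min = 2601/2000 m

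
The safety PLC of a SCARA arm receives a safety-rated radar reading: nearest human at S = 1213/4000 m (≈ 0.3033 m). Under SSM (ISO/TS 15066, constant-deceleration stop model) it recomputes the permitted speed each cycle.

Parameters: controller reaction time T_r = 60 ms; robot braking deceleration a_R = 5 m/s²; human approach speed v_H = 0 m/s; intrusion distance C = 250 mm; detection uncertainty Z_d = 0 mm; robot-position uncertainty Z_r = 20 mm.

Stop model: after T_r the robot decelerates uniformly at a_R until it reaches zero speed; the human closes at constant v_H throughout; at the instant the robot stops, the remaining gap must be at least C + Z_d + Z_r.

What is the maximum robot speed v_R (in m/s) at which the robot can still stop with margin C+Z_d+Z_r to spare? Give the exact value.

quadratic (1/10)·v² + (3/50)·v + (-133/4000) = 0
  disc = (3/50)² − 4·(1/10)·(-133/4000) = 169/10000 ; √disc = 13/100
  v_R = (−(3/50) + 13/100) / (2·(1/10)) = 7/20 m/s
check:
stop time T_s = (7/20)/5 = 0.0700 s
reaction-phase robot travel = 0.3500·0.0600 = 0.0210 m
robot covers 0.3500·0.0700 − ½·5.0000·0.0700² = 0.0123 m while stopping
human over T_r+T_s: 0.0000·(0.0600+0.0700) = 0.0000 m
margins: 0.2500+0.0000+0.0200 = 0.2700 m
sum ≈ 0.0210+0.0123+0.0000+0.2700 ≈ 0.3033 m = S ✓

v_R_max = 7/20 m/s = 0.3500 m/s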